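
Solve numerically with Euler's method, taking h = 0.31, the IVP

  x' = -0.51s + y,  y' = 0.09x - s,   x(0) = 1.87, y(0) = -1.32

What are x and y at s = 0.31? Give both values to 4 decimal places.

1.4608, -1.2678

Euler on (x,y): x_{n+1} = x_n + h·x', y_{n+1} = y_n + h·y'.
0.000000: (1.870000, -1.320000); f=(-1.320000, 0.168300) → (1.460800, -1.267827)
(x(0.31), y(0.31)) ≈ (1.4608, -1.2678)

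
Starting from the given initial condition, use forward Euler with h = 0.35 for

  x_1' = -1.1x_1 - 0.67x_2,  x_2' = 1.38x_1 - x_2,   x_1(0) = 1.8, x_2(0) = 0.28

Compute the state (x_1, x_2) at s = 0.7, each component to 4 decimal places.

Euler on (x_1,x_2): x_1_{n+1} = x_1_n + h·x_1', x_2_{n+1} = x_2_n + h·x_2'.
0.000000: (1.800000, 0.280000); f=(-2.167600, 2.204000) → (1.041340, 1.051400)
0.350000: (1.041340, 1.051400); f=(-1.849912, 0.385649) → (0.393871, 1.186377)
(x_1(0.7), x_2(0.7)) ≈ (0.3939, 1.1864)

0.3939, 1.1864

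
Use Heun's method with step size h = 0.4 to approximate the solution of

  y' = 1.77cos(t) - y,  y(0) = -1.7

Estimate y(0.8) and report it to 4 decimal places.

0.0223

Heun: k1 = f(t_n, y_n); k2 = f(t_n + h, y_n + h·k1); y_{n+1} = y_n + (h/2)·(k1 + k2).
t=0.000000, y=-1.700000:
  k1 = f(0.000000, -1.700000) = 3.470000
  k2 = f(0.400000, -0.312000) = 1.942278
  y ← -1.700000 + (0.4/2)·(3.470000 + 1.942278) = -0.617544
t=0.400000, y=-0.617544:
  k1 = f(0.400000, -0.617544) = 2.247822
  k2 = f(0.800000, 0.281585) = 0.951586
  y ← -0.617544 + (0.4/2)·(2.247822 + 0.951586) = 0.022337
y(0.8) ≈ 0.0223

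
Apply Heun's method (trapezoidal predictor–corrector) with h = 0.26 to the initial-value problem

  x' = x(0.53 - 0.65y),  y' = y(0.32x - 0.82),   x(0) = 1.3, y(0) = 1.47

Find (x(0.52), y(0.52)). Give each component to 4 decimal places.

1.0975, 1.1683

Heun on (x,y): k1 = f(t_n, state_n); k2 = f(t_n + h, state_n + h·k1); state_{n+1} = state_n + (h/2)·(k1 + k2).
0.000000: (1.300000, 1.470000)
  k1 = (-0.553150, -0.593880)
  predictor → (1.156181, 1.315591)
  k2 = (-0.375914, -0.592045)
  → (1.179222, 1.315830)
0.260000: (1.179222, 1.315830)
  k1 = (-0.383588, -0.582451)
  predictor → (1.079489, 1.164393)
  k2 = (-0.244888, -0.552578)
  → (1.097520, 1.168276)
(x(0.52), y(0.52)) ≈ (1.0975, 1.1683)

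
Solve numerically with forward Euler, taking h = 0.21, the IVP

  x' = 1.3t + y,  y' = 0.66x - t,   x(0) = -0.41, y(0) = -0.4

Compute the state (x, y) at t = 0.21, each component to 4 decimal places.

Euler on (x,y): x_{n+1} = x_n + h·x', y_{n+1} = y_n + h·y'.
0.000000: (-0.410000, -0.400000); f=(-0.400000, -0.270600) → (-0.494000, -0.456826)
(x(0.21), y(0.21)) ≈ (-0.4940, -0.4568)

-0.4940, -0.4568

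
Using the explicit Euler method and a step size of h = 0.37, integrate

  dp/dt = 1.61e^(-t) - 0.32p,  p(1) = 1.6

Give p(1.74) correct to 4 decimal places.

1.5881

Euler: p_{n+1} = p_n + h·f(t_n, p_n).
t=1.000000, p=1.600000: f=0.080286 → p ← 1.600000 + 0.37·0.080286 = 1.629706
t=1.370000, p=1.629706: f=-0.112394 → p ← 1.629706 + 0.37·(-0.112394) = 1.588120
p(1.74) ≈ 1.5881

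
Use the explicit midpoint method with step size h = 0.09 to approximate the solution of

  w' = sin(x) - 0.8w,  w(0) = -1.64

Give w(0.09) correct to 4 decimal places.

-1.5221

Midpoint: k1 = f(x_n, w_n); k2 = f(x_n + h/2, w_n + (h/2)·k1); w_{n+1} = w_n + h·k2.
x=0.000000, w=-1.640000:
  k1 = f(0.000000, -1.640000) = 1.312000
  k2 = f(0.045000, -1.580960) = 1.309753
  w ← -1.640000 + 0.09·1.309753 = -1.522122
w(0.09) ≈ -1.5221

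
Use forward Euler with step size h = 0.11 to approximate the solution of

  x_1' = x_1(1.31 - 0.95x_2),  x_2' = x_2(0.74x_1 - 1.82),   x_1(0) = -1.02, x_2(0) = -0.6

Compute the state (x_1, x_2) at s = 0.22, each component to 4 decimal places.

-1.4636, -0.3009

Euler on (x_1,x_2): x_1_{n+1} = x_1_n + h·x_1', x_2_{n+1} = x_2_n + h·x_2'.
0.000000: (-1.020000, -0.600000); f=(-1.917600, 1.544880) → (-1.230936, -0.430063)
0.110000: (-1.230936, -0.430063); f=(-2.115437, 1.174456) → (-1.463634, -0.300873)
(x_1(0.22), x_2(0.22)) ≈ (-1.4636, -0.3009)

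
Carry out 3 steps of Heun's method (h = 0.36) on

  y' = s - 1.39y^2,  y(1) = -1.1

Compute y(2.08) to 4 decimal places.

Heun: k1 = f(s_n, y_n); k2 = f(s_n + h, y_n + h·k1); y_{n+1} = y_n + (h/2)·(k1 + k2).
s=1.000000, y=-1.100000:
  k1 = f(1.000000, -1.100000) = -0.681900
  k2 = f(1.360000, -1.345484) = -1.156355
  y ← -1.100000 + (0.36/2)·(-0.681900 + (-1.156355)) = -1.430886
s=1.360000, y=-1.430886:
  k1 = f(1.360000, -1.430886) = -1.485934
  k2 = f(1.720000, -1.965822) = -3.651594
  y ← -1.430886 + (0.36/2)·(-1.485934 + (-3.651594)) = -2.355641
s=1.720000, y=-2.355641:
  k1 = f(1.720000, -2.355641) = -5.993171
  k2 = f(2.080000, -4.513182) = -26.232654
  y ← -2.355641 + (0.36/2)·(-5.993171 + (-26.232654)) = -8.156289
y(2.08) ≈ -8.1563

-8.1563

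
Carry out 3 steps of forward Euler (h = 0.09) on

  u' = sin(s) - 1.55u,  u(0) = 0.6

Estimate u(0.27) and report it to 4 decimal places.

Euler: u_{n+1} = u_n + h·f(s_n, u_n).
s=0.000000, u=0.600000: f=-0.930000 → u ← 0.600000 + 0.09·(-0.930000) = 0.516300
s=0.090000, u=0.516300: f=-0.710386 → u ← 0.516300 + 0.09·(-0.710386) = 0.452365
s=0.180000, u=0.452365: f=-0.522137 → u ← 0.452365 + 0.09·(-0.522137) = 0.405373
u(0.27) ≈ 0.4054

0.4054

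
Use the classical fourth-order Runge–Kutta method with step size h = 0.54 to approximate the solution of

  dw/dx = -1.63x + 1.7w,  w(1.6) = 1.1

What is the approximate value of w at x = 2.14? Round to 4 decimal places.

0.1227

RK4: k1 = f(x_n, w_n); k2 = f(x_n + h/2, w_n + (h/2)·k1); k3 = f(x_n + h/2, w_n + (h/2)·k2); k4 = f(x_n + h, w_n + h·k3); w_{n+1} = w_n + (h/6)·(k1 + 2k2 + 2k3 + k4).
x=1.600000, w=1.100000:
  k1 = f(1.600000, 1.100000) = -0.738000
  k2 = f(1.870000, 0.900740) = -1.516842
  k3 = f(1.870000, 0.690453) = -1.874330
  k4 = f(2.140000, 0.087862) = -3.338835
  w ← 1.100000 + (0.54/6)·(k1 + 2k2 + 2k3 + k4) = 0.122674
w(2.14) ≈ 0.1227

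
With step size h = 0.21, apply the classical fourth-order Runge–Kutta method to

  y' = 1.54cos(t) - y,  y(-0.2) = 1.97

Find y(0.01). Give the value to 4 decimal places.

1.8868

RK4: k1 = f(t_n, y_n); k2 = f(t_n + h/2, y_n + (h/2)·k1); k3 = f(t_n + h/2, y_n + (h/2)·k2); k4 = f(t_n + h, y_n + h·k3); y_{n+1} = y_n + (h/6)·(k1 + 2k2 + 2k3 + k4).
t=-0.200000, y=1.970000:
  k1 = f(-0.200000, 1.970000) = -0.460697
  k2 = f(-0.095000, 1.921627) = -0.388571
  k3 = f(-0.095000, 1.929200) = -0.396144
  k4 = f(0.010000, 1.886810) = -0.346887
  y ← 1.970000 + (0.21/6)·(k1 + 2k2 + 2k3 + k4) = 1.886805
y(0.01) ≈ 1.8868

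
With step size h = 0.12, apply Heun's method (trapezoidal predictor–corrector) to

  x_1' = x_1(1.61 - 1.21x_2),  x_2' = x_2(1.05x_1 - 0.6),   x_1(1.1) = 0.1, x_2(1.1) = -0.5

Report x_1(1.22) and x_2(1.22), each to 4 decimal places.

0.1298, -0.4720

Heun on (x_1,x_2): k1 = f(t_n, state_n); k2 = f(t_n + h, state_n + h·k1); state_{n+1} = state_n + (h/2)·(k1 + k2).
1.100000: (0.100000, -0.500000)
  k1 = (0.221500, 0.247500)
  predictor → (0.126580, -0.470300)
  k2 = (0.275826, 0.219673)
  → (0.129840, -0.471970)
(x_1(1.22), x_2(1.22)) ≈ (0.1298, -0.4720)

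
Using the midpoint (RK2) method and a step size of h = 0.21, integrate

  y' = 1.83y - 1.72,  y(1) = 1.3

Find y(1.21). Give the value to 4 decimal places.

Midpoint: k1 = f(t_n, y_n); k2 = f(t_n + h/2, y_n + (h/2)·k1); y_{n+1} = y_n + h·k2.
t=1.000000, y=1.300000:
  k1 = f(1.000000, 1.300000) = 0.659000
  k2 = f(1.105000, 1.369195) = 0.785627
  y ← 1.300000 + 0.21·0.785627 = 1.464982
y(1.21) ≈ 1.4650

1.4650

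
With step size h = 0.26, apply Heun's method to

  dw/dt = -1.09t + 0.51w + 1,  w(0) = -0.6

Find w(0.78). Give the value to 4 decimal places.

-0.3110

Heun: k1 = f(t_n, w_n); k2 = f(t_n + h, w_n + h·k1); w_{n+1} = w_n + (h/2)·(k1 + k2).
t=0.000000, w=-0.600000:
  k1 = f(0.000000, -0.600000) = 0.694000
  k2 = f(0.260000, -0.419560) = 0.502624
  w ← -0.600000 + (0.26/2)·(0.694000 + 0.502624) = -0.444439
t=0.260000, w=-0.444439:
  k1 = f(0.260000, -0.444439) = 0.489936
  k2 = f(0.520000, -0.317055) = 0.271502
  w ← -0.444439 + (0.26/2)·(0.489936 + 0.271502) = -0.345452
t=0.520000, w=-0.345452:
  k1 = f(0.520000, -0.345452) = 0.257020
  k2 = f(0.780000, -0.278627) = 0.007700
  w ← -0.345452 + (0.26/2)·(0.257020 + 0.007700) = -0.311038
w(0.78) ≈ -0.3110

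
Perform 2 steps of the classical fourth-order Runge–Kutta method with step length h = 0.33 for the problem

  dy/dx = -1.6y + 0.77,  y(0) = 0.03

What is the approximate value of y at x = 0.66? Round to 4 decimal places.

RK4: k1 = f(x_n, y_n); k2 = f(x_n + h/2, y_n + (h/2)·k1); k3 = f(x_n + h/2, y_n + (h/2)·k2); k4 = f(x_n + h, y_n + h·k3); y_{n+1} = y_n + (h/6)·(k1 + 2k2 + 2k3 + k4).
x=0.000000, y=0.030000:
  k1 = f(0.000000, 0.030000) = 0.722000
  k2 = f(0.165000, 0.149130) = 0.531392
  k3 = f(0.165000, 0.117680) = 0.581713
  k4 = f(0.330000, 0.221965) = 0.414856
  y ← 0.030000 + (0.33/6)·(k1 + 2k2 + 2k3 + k4) = 0.214969
x=0.330000, y=0.214969:
  k1 = f(0.330000, 0.214969) = 0.426050
  k2 = f(0.495000, 0.285267) = 0.313573
  k3 = f(0.495000, 0.266708) = 0.343267
  k4 = f(0.660000, 0.328247) = 0.244805
  y ← 0.214969 + (0.33/6)·(k1 + 2k2 + 2k3 + k4) = 0.324118
y(0.66) ≈ 0.3241

0.3241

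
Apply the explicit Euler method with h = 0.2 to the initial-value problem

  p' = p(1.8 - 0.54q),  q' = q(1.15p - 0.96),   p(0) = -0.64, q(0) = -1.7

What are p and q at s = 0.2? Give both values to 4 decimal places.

-0.9879, -1.1234

Euler on (p,q): p_{n+1} = p_n + h·p', q_{n+1} = q_n + h·q'.
0.000000: (-0.640000, -1.700000); f=(-1.739520, 2.883200) → (-0.987904, -1.123360)
(p(0.2), q(0.2)) ≈ (-0.9879, -1.1234)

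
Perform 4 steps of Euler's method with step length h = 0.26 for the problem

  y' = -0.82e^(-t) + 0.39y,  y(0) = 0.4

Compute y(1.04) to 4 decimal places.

-0.1330

Euler: y_{n+1} = y_n + h·f(t_n, y_n).
t=0.000000, y=0.400000: f=-0.664000 → y ← 0.400000 + 0.26·(-0.664000) = 0.227360
t=0.260000, y=0.227360: f=-0.543592 → y ← 0.227360 + 0.26·(-0.543592) = 0.086026
t=0.520000, y=0.086026: f=-0.453957 → y ← 0.086026 + 0.26·(-0.453957) = -0.032003
t=0.780000, y=-0.032003: f=-0.388374 → y ← -0.032003 + 0.26·(-0.388374) = -0.132980
y(1.04) ≈ -0.1330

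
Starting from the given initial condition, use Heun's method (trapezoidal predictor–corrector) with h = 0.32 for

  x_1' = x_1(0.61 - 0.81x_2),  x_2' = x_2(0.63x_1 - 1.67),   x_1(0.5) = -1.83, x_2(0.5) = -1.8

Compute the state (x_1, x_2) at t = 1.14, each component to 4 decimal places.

Heun on (x_1,x_2): k1 = f(t_n, state_n); k2 = f(t_n + h, state_n + h·k1); state_{n+1} = state_n + (h/2)·(k1 + k2).
0.500000: (-1.830000, -1.800000)
  k1 = (-3.784440, 5.081220)
  predictor → (-3.041021, -0.174010)
  k2 = (-2.283648, 0.623971)
  → (-2.800894, -0.887169)
0.820000: (-2.800894, -0.887169)
  k1 = (-3.721288, 3.047039)
  predictor → (-3.991706, 0.087883)
  k2 = (-2.150790, -0.367771)
  → (-3.740426, -0.458487)
(x_1(1.14), x_2(1.14)) ≈ (-3.7404, -0.4585)

-3.7404, -0.4585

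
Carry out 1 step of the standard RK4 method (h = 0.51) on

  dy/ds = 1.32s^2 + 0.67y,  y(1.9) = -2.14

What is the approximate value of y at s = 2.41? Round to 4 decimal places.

RK4: k1 = f(s_n, y_n); k2 = f(s_n + h/2, y_n + (h/2)·k1); k3 = f(s_n + h/2, y_n + (h/2)·k2); k4 = f(s_n + h, y_n + h·k3); y_{n+1} = y_n + (h/6)·(k1 + 2k2 + 2k3 + k4).
s=1.900000, y=-2.140000:
  k1 = f(1.900000, -2.140000) = 3.331400
  k2 = f(2.155000, -1.290493) = 5.265483
  k3 = f(2.155000, -0.797302) = 5.595921
  k4 = f(2.410000, 0.713920) = 8.145018
  y ← -2.140000 + (0.51/6)·(k1 + 2k2 + 2k3 + k4) = 0.681934
y(2.41) ≈ 0.6819

0.6819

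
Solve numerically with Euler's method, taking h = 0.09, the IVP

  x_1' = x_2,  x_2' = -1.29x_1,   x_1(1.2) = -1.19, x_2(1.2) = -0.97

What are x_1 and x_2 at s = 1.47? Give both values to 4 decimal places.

-1.4137, -0.5266

Euler on (x_1,x_2): x_1_{n+1} = x_1_n + h·x_1', x_2_{n+1} = x_2_n + h·x_2'.
1.200000: (-1.190000, -0.970000); f=(-0.970000, 1.535100) → (-1.277300, -0.831841)
1.290000: (-1.277300, -0.831841); f=(-0.831841, 1.647717) → (-1.352166, -0.683546)
1.380000: (-1.352166, -0.683546); f=(-0.683546, 1.744294) → (-1.413685, -0.526560)
(x_1(1.47), x_2(1.47)) ≈ (-1.4137, -0.5266)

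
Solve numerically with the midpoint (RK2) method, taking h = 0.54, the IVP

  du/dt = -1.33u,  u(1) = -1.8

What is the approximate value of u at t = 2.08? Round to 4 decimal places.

-0.5243

Midpoint: k1 = f(t_n, u_n); k2 = f(t_n + h/2, u_n + (h/2)·k1); u_{n+1} = u_n + h·k2.
t=1.000000, u=-1.800000:
  k1 = f(1.000000, -1.800000) = 2.394000
  k2 = f(1.270000, -1.153620) = 1.534315
  u ← -1.800000 + 0.54·1.534315 = -0.971470
t=1.540000, u=-0.971470:
  k1 = f(1.540000, -0.971470) = 1.292055
  k2 = f(1.810000, -0.622615) = 0.828078
  u ← -0.971470 + 0.54·0.828078 = -0.524308
u(2.08) ≈ -0.5243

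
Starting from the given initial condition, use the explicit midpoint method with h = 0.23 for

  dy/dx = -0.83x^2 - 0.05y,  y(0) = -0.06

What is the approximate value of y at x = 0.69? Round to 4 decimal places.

Midpoint: k1 = f(x_n, y_n); k2 = f(x_n + h/2, y_n + (h/2)·k1); y_{n+1} = y_n + h·k2.
x=0.000000, y=-0.060000:
  k1 = f(0.000000, -0.060000) = 0.003000
  k2 = f(0.115000, -0.059655) = -0.007994
  y ← -0.060000 + 0.23·(-0.007994) = -0.061839
x=0.230000, y=-0.061839:
  k1 = f(0.230000, -0.061839) = -0.040815
  k2 = f(0.345000, -0.066532) = -0.095464
  y ← -0.061839 + 0.23·(-0.095464) = -0.083795
x=0.460000, y=-0.083795:
  k1 = f(0.460000, -0.083795) = -0.171438
  k2 = f(0.575000, -0.103511) = -0.269243
  y ← -0.083795 + 0.23·(-0.269243) = -0.145721
y(0.69) ≈ -0.1457

-0.1457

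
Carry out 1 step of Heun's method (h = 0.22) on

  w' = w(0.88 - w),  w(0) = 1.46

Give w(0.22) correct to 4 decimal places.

Heun: k1 = f(x_n, w_n); k2 = f(x_n + h, w_n + h·k1); w_{n+1} = w_n + (h/2)·(k1 + k2).
x=0.000000, w=1.460000:
  k1 = f(0.000000, 1.460000) = -0.846800
  k2 = f(0.220000, 1.273704) = -0.501462
  w ← 1.460000 + (0.22/2)·(-0.846800 + (-0.501462)) = 1.311691
w(0.22) ≈ 1.3117

1.3117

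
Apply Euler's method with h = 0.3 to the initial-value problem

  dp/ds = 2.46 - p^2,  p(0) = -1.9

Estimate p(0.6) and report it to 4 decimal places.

Euler: p_{n+1} = p_n + h·f(s_n, p_n).
s=0.000000, p=-1.900000: f=-1.150000 → p ← -1.900000 + 0.3·(-1.150000) = -2.245000
s=0.300000, p=-2.245000: f=-2.580025 → p ← -2.245000 + 0.3·(-2.580025) = -3.019008
p(0.6) ≈ -3.0190

-3.0190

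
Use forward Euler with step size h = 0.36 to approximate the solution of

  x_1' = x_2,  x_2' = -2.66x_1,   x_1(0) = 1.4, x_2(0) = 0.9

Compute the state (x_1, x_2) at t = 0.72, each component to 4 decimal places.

Euler on (x_1,x_2): x_1_{n+1} = x_1_n + h·x_1', x_2_{n+1} = x_2_n + h·x_2'.
0.000000: (1.400000, 0.900000); f=(0.900000, -3.724000) → (1.724000, -0.440640)
0.360000: (1.724000, -0.440640); f=(-0.440640, -4.585840) → (1.565370, -2.091542)
(x_1(0.72), x_2(0.72)) ≈ (1.5654, -2.0915)

1.5654, -2.0915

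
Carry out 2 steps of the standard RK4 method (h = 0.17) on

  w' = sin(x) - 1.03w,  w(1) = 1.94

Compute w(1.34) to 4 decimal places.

RK4: k1 = f(x_n, w_n); k2 = f(x_n + h/2, w_n + (h/2)·k1); k3 = f(x_n + h/2, w_n + (h/2)·k2); k4 = f(x_n + h, w_n + h·k3); w_{n+1} = w_n + (h/6)·(k1 + 2k2 + 2k3 + k4).
x=1.000000, w=1.940000:
  k1 = f(1.000000, 1.940000) = -1.156729
  k2 = f(1.085000, 1.841678) = -1.012625
  k3 = f(1.085000, 1.853927) = -1.025241
  k4 = f(1.170000, 1.765709) = -0.897930
  w ← 1.940000 + (0.17/6)·(k1 + 2k2 + 2k3 + k4) = 1.766306
x=1.170000, w=1.766306:
  k1 = f(1.170000, 1.766306) = -0.898544
  k2 = f(1.255000, 1.689929) = -0.790078
  k3 = f(1.255000, 1.699149) = -0.799574
  k4 = f(1.340000, 1.630378) = -0.705805
  w ← 1.766306 + (0.17/6)·(k1 + 2k2 + 2k3 + k4) = 1.630769
w(1.34) ≈ 1.6308

1.6308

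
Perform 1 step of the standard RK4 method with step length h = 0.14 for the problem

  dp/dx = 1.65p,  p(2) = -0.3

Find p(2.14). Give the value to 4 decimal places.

-0.3780

RK4: k1 = f(x_n, p_n); k2 = f(x_n + h/2, p_n + (h/2)·k1); k3 = f(x_n + h/2, p_n + (h/2)·k2); k4 = f(x_n + h, p_n + h·k3); p_{n+1} = p_n + (h/6)·(k1 + 2k2 + 2k3 + k4).
x=2.000000, p=-0.300000:
  k1 = f(2.000000, -0.300000) = -0.495000
  k2 = f(2.070000, -0.334650) = -0.552172
  k3 = f(2.070000, -0.338652) = -0.558776
  k4 = f(2.140000, -0.378229) = -0.624077
  p ← -0.300000 + (0.14/6)·(k1 + 2k2 + 2k3 + k4) = -0.377956
p(2.14) ≈ -0.3780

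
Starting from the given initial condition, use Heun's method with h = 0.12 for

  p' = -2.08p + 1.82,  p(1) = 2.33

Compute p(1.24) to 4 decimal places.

1.7637

Heun: k1 = f(s_n, p_n); k2 = f(s_n + h, p_n + h·k1); p_{n+1} = p_n + (h/2)·(k1 + k2).
s=1.000000, p=2.330000:
  k1 = f(1.000000, 2.330000) = -3.026400
  k2 = f(1.120000, 1.966832) = -2.271011
  p ← 2.330000 + (0.12/2)·(-3.026400 + (-2.271011)) = 2.012155
s=1.120000, p=2.012155:
  k1 = f(1.120000, 2.012155) = -2.365283
  k2 = f(1.240000, 1.728321) = -1.774908
  p ← 2.012155 + (0.12/2)·(-2.365283 + (-1.774908)) = 1.763744
p(1.24) ≈ 1.7637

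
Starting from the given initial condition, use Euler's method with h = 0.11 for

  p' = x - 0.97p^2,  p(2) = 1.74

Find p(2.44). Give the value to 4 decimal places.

1.5566

Euler: p_{n+1} = p_n + h·f(x_n, p_n).
x=2.000000, p=1.740000: f=-0.936772 → p ← 1.740000 + 0.11·(-0.936772) = 1.636955
x=2.110000, p=1.636955: f=-0.489233 → p ← 1.636955 + 0.11·(-0.489233) = 1.583139
x=2.220000, p=1.583139: f=-0.211141 → p ← 1.583139 + 0.11·(-0.211141) = 1.559914
x=2.330000, p=1.559914: f=-0.030332 → p ← 1.559914 + 0.11·(-0.030332) = 1.556577
p(2.44) ≈ 1.5566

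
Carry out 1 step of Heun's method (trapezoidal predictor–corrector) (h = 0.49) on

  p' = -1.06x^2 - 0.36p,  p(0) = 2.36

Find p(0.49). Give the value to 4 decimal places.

Heun: k1 = f(x_n, p_n); k2 = f(x_n + h, p_n + h·k1); p_{n+1} = p_n + (h/2)·(k1 + k2).
x=0.000000, p=2.360000:
  k1 = f(0.000000, 2.360000) = -0.849600
  k2 = f(0.490000, 1.943696) = -0.954237
  p ← 2.360000 + (0.49/2)·(-0.849600 + (-0.954237)) = 1.918060
p(0.49) ≈ 1.9181

1.9181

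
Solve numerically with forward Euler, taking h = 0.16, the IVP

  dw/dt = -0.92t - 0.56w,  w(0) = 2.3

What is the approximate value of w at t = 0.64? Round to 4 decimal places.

Euler: w_{n+1} = w_n + h·f(t_n, w_n).
t=0.000000, w=2.300000: f=-1.288000 → w ← 2.300000 + 0.16·(-1.288000) = 2.093920
t=0.160000, w=2.093920: f=-1.319795 → w ← 2.093920 + 0.16·(-1.319795) = 1.882753
t=0.320000, w=1.882753: f=-1.348742 → w ← 1.882753 + 0.16·(-1.348742) = 1.666954
t=0.480000, w=1.666954: f=-1.375094 → w ← 1.666954 + 0.16·(-1.375094) = 1.446939
w(0.64) ≈ 1.4469

1.4469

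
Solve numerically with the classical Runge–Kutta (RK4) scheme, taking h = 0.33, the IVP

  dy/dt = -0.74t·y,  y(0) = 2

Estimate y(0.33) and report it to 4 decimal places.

RK4: k1 = f(t_n, y_n); k2 = f(t_n + h/2, y_n + (h/2)·k1); k3 = f(t_n + h/2, y_n + (h/2)·k2); k4 = f(t_n + h, y_n + h·k3); y_{n+1} = y_n + (h/6)·(k1 + 2k2 + 2k3 + k4).
t=0.000000, y=2.000000:
  k1 = f(0.000000, 2.000000) = 0.000000
  k2 = f(0.165000, 2.000000) = -0.244200
  k3 = f(0.165000, 1.959707) = -0.239280
  k4 = f(0.330000, 1.921038) = -0.469117
  y ← 2.000000 + (0.33/6)·(k1 + 2k2 + 2k3 + k4) = 1.921016
y(0.33) ≈ 1.9210

1.9210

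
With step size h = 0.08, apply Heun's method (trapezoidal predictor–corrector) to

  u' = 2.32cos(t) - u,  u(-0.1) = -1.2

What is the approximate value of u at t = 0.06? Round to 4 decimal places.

Heun: k1 = f(t_n, u_n); k2 = f(t_n + h, u_n + h·k1); u_{n+1} = u_n + (h/2)·(k1 + k2).
t=-0.100000, u=-1.200000:
  k1 = f(-0.100000, -1.200000) = 3.508410
  k2 = f(-0.020000, -0.919327) = 3.238863
  u ← -1.200000 + (0.08/2)·(3.508410 + 3.238863) = -0.930109
t=-0.020000, u=-0.930109:
  k1 = f(-0.020000, -0.930109) = 3.249645
  k2 = f(0.060000, -0.670137) = 2.985963
  u ← -0.930109 + (0.08/2)·(3.249645 + 2.985963) = -0.680685
u(0.06) ≈ -0.6807

-0.6807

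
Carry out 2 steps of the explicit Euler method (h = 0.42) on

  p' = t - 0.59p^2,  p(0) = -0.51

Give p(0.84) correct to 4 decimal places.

-0.4798

Euler: p_{n+1} = p_n + h·f(t_n, p_n).
t=0.000000, p=-0.510000: f=-0.153459 → p ← -0.510000 + 0.42·(-0.153459) = -0.574453
t=0.420000, p=-0.574453: f=0.225302 → p ← -0.574453 + 0.42·0.225302 = -0.479826
p(0.84) ≈ -0.4798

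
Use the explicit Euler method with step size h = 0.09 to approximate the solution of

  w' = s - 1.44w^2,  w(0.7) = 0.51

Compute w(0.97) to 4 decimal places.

0.6094

Euler: w_{n+1} = w_n + h·f(s_n, w_n).
s=0.700000, w=0.510000: f=0.325456 → w ← 0.510000 + 0.09·0.325456 = 0.539291
s=0.790000, w=0.539291: f=0.371198 → w ← 0.539291 + 0.09·0.371198 = 0.572699
s=0.880000, w=0.572699: f=0.407703 → w ← 0.572699 + 0.09·0.407703 = 0.609392
w(0.97) ≈ 0.6094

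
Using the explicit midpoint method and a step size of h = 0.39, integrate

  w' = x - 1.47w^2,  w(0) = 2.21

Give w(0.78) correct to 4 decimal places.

Midpoint: k1 = f(x_n, w_n); k2 = f(x_n + h/2, w_n + (h/2)·k1); w_{n+1} = w_n + h·k2.
x=0.000000, w=2.210000:
  k1 = f(0.000000, 2.210000) = -7.179627
  k2 = f(0.195000, 0.809973) = -0.769402
  w ← 2.210000 + 0.39·(-0.769402) = 1.909933
x=0.390000, w=1.909933:
  k1 = f(0.390000, 1.909933) = -4.972332
  k2 = f(0.585000, 0.940328) = -0.714800
  w ← 1.909933 + 0.39·(-0.714800) = 1.631161
w(0.78) ≈ 1.6312

1.6312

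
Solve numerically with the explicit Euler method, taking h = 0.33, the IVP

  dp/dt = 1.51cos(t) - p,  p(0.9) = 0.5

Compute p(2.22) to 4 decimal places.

Euler: p_{n+1} = p_n + h·f(t_n, p_n).
t=0.900000, p=0.500000: f=0.438631 → p ← 0.500000 + 0.33·0.438631 = 0.644748
t=1.230000, p=0.644748: f=-0.140049 → p ← 0.644748 + 0.33·(-0.140049) = 0.598532
t=1.560000, p=0.598532: f=-0.582230 → p ← 0.598532 + 0.33·(-0.582230) = 0.406396
t=1.890000, p=0.406396: f=-0.880250 → p ← 0.406396 + 0.33·(-0.880250) = 0.115914
p(2.22) ≈ 0.1159

0.1159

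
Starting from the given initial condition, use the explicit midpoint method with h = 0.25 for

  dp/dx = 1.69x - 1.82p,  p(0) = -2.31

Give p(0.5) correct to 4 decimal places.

-0.8029

Midpoint: k1 = f(x_n, p_n); k2 = f(x_n + h/2, p_n + (h/2)·k1); p_{n+1} = p_n + h·k2.
x=0.000000, p=-2.310000:
  k1 = f(0.000000, -2.310000) = 4.204200
  k2 = f(0.125000, -1.784475) = 3.458995
  p ← -2.310000 + 0.25·3.458995 = -1.445251
x=0.250000, p=-1.445251:
  k1 = f(0.250000, -1.445251) = 3.052858
  k2 = f(0.375000, -1.063644) = 2.569582
  p ← -1.445251 + 0.25·2.569582 = -0.802856
p(0.5) ≈ -0.8029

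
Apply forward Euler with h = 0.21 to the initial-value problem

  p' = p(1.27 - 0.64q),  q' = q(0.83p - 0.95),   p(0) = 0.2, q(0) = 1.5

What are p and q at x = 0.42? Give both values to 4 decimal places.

0.2340, 1.0496

Euler on (p,q): p_{n+1} = p_n + h·p', q_{n+1} = q_n + h·q'.
0.000000: (0.200000, 1.500000); f=(0.062000, -1.176000) → (0.213020, 1.253040)
0.210000: (0.213020, 1.253040); f=(0.099705, -0.968842) → (0.233958, 1.049583)
(p(0.42), q(0.42)) ≈ (0.2340, 1.0496)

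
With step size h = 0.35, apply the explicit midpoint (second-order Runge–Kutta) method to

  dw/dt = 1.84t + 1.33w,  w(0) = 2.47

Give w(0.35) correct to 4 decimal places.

4.0001

Midpoint: k1 = f(t_n, w_n); k2 = f(t_n + h/2, w_n + (h/2)·k1); w_{n+1} = w_n + h·k2.
t=0.000000, w=2.470000:
  k1 = f(0.000000, 2.470000) = 3.285100
  k2 = f(0.175000, 3.044893) = 4.371707
  w ← 2.470000 + 0.35·4.371707 = 4.000097
w(0.35) ≈ 4.0001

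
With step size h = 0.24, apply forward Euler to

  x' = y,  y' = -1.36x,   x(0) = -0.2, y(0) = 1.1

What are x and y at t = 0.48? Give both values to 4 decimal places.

Euler on (x,y): x_{n+1} = x_n + h·x', y_{n+1} = y_n + h·y'.
0.000000: (-0.200000, 1.100000); f=(1.100000, 0.272000) → (0.064000, 1.165280)
0.240000: (0.064000, 1.165280); f=(1.165280, -0.087040) → (0.343667, 1.144390)
(x(0.48), y(0.48)) ≈ (0.3437, 1.1444)

0.3437, 1.1444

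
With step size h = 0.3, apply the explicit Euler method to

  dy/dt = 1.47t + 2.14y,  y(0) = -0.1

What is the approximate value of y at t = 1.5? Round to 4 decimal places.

Euler: y_{n+1} = y_n + h·f(t_n, y_n).
t=0.000000, y=-0.100000: f=-0.214000 → y ← -0.100000 + 0.3·(-0.214000) = -0.164200
t=0.300000, y=-0.164200: f=0.089612 → y ← -0.164200 + 0.3·0.089612 = -0.137316
t=0.600000, y=-0.137316: f=0.588143 → y ← -0.137316 + 0.3·0.588143 = 0.039126
t=0.900000, y=0.039126: f=1.406731 → y ← 0.039126 + 0.3·1.406731 = 0.461146
t=1.200000, y=0.461146: f=2.750852 → y ← 0.461146 + 0.3·2.750852 = 1.286401
y(1.5) ≈ 1.2864

1.2864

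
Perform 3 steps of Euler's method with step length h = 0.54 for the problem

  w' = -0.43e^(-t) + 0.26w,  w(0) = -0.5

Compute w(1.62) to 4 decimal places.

Euler: w_{n+1} = w_n + h·f(t_n, w_n).
t=0.000000, w=-0.500000: f=-0.560000 → w ← -0.500000 + 0.54·(-0.560000) = -0.802400
t=0.540000, w=-0.802400: f=-0.459206 → w ← -0.802400 + 0.54·(-0.459206) = -1.050371
t=1.080000, w=-1.050371: f=-0.419123 → w ← -1.050371 + 0.54·(-0.419123) = -1.276697
w(1.62) ≈ -1.2767

-1.2767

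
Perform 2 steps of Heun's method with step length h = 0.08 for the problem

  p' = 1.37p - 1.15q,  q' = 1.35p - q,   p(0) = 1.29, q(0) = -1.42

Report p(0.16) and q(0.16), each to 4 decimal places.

Heun on (p,q): k1 = f(t_n, state_n); k2 = f(t_n + h, state_n + h·k1); state_{n+1} = state_n + (h/2)·(k1 + k2).
0.000000: (1.290000, -1.420000)
  k1 = (3.400300, 3.161500)
  predictor → (1.562024, -1.167080)
  k2 = (3.482115, 3.275812)
  → (1.565297, -1.162508)
0.080000: (1.565297, -1.162508)
  k1 = (3.481340, 3.275658)
  predictor → (1.843804, -0.900455)
  k2 = (3.561534, 3.389590)
  → (1.847012, -0.895898)
(p(0.16), q(0.16)) ≈ (1.8470, -0.8959)

1.8470, -0.8959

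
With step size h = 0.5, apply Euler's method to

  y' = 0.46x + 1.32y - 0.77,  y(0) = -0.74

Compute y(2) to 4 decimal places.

Euler: y_{n+1} = y_n + h·f(x_n, y_n).
x=0.000000, y=-0.740000: f=-1.746800 → y ← -0.740000 + 0.5·(-1.746800) = -1.613400
x=0.500000, y=-1.613400: f=-2.669688 → y ← -1.613400 + 0.5·(-2.669688) = -2.948244
x=1.000000, y=-2.948244: f=-4.201682 → y ← -2.948244 + 0.5·(-4.201682) = -5.049085
x=1.500000, y=-5.049085: f=-6.744792 → y ← -5.049085 + 0.5·(-6.744792) = -8.421481
y(2) ≈ -8.4215

-8.4215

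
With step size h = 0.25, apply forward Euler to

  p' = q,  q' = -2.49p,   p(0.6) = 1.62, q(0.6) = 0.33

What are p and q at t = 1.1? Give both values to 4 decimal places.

1.5329, -1.7383

Euler on (p,q): p_{n+1} = p_n + h·p', q_{n+1} = q_n + h·q'.
0.600000: (1.620000, 0.330000); f=(0.330000, -4.033800) → (1.702500, -0.678450)
0.850000: (1.702500, -0.678450); f=(-0.678450, -4.239225) → (1.532888, -1.738256)
(p(1.1), q(1.1)) ≈ (1.5329, -1.7383)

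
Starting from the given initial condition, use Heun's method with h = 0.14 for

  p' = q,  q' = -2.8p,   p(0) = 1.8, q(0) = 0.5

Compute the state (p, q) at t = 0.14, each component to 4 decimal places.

Heun on (p,q): k1 = f(t_n, state_n); k2 = f(t_n + h, state_n + h·k1); state_{n+1} = state_n + (h/2)·(k1 + k2).
0.000000: (1.800000, 0.500000)
  k1 = (0.500000, -5.040000)
  predictor → (1.870000, -0.205600)
  k2 = (-0.205600, -5.236000)
  → (1.820608, -0.219320)
(p(0.14), q(0.14)) ≈ (1.8206, -0.2193)

1.8206, -0.2193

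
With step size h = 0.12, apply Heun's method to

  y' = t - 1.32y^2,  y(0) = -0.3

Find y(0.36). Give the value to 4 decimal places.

Heun: k1 = f(t_n, y_n); k2 = f(t_n + h, y_n + h·k1); y_{n+1} = y_n + (h/2)·(k1 + k2).
t=0.000000, y=-0.300000:
  k1 = f(0.000000, -0.300000) = -0.118800
  k2 = f(0.120000, -0.314256) = -0.010359
  y ← -0.300000 + (0.12/2)·(-0.118800 + (-0.010359)) = -0.307750
t=0.120000, y=-0.307750:
  k1 = f(0.120000, -0.307750) = -0.005017
  k2 = f(0.240000, -0.308352) = 0.114493
  y ← -0.307750 + (0.12/2)·(-0.005017 + 0.114493) = -0.301181
t=0.240000, y=-0.301181:
  k1 = f(0.240000, -0.301181) = 0.120263
  k2 = f(0.360000, -0.286749) = 0.251463
  y ← -0.301181 + (0.12/2)·(0.120263 + 0.251463) = -0.278877
y(0.36) ≈ -0.2789

-0.2789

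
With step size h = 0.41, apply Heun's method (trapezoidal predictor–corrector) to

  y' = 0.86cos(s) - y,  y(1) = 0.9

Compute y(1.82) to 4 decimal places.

Heun: k1 = f(s_n, y_n); k2 = f(s_n + h, y_n + h·k1); y_{n+1} = y_n + (h/2)·(k1 + k2).
s=1.000000, y=0.900000:
  k1 = f(1.000000, 0.900000) = -0.435340
  k2 = f(1.410000, 0.721511) = -0.583821
  y ← 0.900000 + (0.41/2)·(-0.435340 + (-0.583821)) = 0.691072
s=1.410000, y=0.691072:
  k1 = f(1.410000, 0.691072) = -0.553382
  k2 = f(1.820000, 0.464185) = -0.676289
  y ← 0.691072 + (0.41/2)·(-0.553382 + (-0.676289)) = 0.438989
y(1.82) ≈ 0.4390

0.4390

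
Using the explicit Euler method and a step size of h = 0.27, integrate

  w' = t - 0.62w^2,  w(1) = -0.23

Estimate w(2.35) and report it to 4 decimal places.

Euler: w_{n+1} = w_n + h·f(t_n, w_n).
t=1.000000, w=-0.230000: f=0.967202 → w ← -0.230000 + 0.27·0.967202 = 0.031145
t=1.270000, w=0.031145: f=1.269399 → w ← 0.031145 + 0.27·1.269399 = 0.373882
t=1.540000, w=0.373882: f=1.453332 → w ← 0.373882 + 0.27·1.453332 = 0.766282
t=1.810000, w=0.766282: f=1.445944 → w ← 0.766282 + 0.27·1.445944 = 1.156686
t=2.080000, w=1.156686: f=1.250487 → w ← 1.156686 + 0.27·1.250487 = 1.494318
w(2.35) ≈ 1.4943

1.4943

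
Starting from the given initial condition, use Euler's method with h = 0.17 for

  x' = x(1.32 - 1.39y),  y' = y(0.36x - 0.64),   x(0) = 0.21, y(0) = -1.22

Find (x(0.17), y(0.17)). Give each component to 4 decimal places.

0.3177, -1.1029

Euler on (x,y): x_{n+1} = x_n + h·x', y_{n+1} = y_n + h·y'.
0.000000: (0.210000, -1.220000); f=(0.633318, 0.688568) → (0.317664, -1.102943)
(x(0.17), y(0.17)) ≈ (0.3177, -1.1029)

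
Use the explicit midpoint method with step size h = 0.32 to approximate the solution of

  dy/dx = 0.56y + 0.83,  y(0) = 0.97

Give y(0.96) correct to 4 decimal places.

Midpoint: k1 = f(x_n, y_n); k2 = f(x_n + h/2, y_n + (h/2)·k1); y_{n+1} = y_n + h·k2.
x=0.000000, y=0.970000:
  k1 = f(0.000000, 0.970000) = 1.373200
  k2 = f(0.160000, 1.189712) = 1.496239
  y ← 0.970000 + 0.32·1.496239 = 1.448796
x=0.320000, y=1.448796:
  k1 = f(0.320000, 1.448796) = 1.641326
  k2 = f(0.480000, 1.711409) = 1.788389
  y ← 1.448796 + 0.32·1.788389 = 2.021081
x=0.640000, y=2.021081:
  k1 = f(0.640000, 2.021081) = 1.961805
  k2 = f(0.800000, 2.334970) = 2.137583
  y ← 2.021081 + 0.32·2.137583 = 2.705107
y(0.96) ≈ 2.7051

2.7051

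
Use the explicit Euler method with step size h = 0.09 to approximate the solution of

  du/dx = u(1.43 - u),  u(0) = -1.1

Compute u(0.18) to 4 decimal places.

Euler: u_{n+1} = u_n + h·f(x_n, u_n).
x=0.000000, u=-1.100000: f=-2.783000 → u ← -1.100000 + 0.09·(-2.783000) = -1.350470
x=0.090000, u=-1.350470: f=-3.754941 → u ← -1.350470 + 0.09·(-3.754941) = -1.688415
u(0.18) ≈ -1.6884

-1.6884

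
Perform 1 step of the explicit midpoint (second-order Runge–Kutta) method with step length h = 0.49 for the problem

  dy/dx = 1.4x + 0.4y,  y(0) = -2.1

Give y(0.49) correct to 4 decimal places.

-2.3839

Midpoint: k1 = f(x_n, y_n); k2 = f(x_n + h/2, y_n + (h/2)·k1); y_{n+1} = y_n + h·k2.
x=0.000000, y=-2.100000:
  k1 = f(0.000000, -2.100000) = -0.840000
  k2 = f(0.245000, -2.305800) = -0.579320
  y ← -2.100000 + 0.49·(-0.579320) = -2.383867
y(0.49) ≈ -2.3839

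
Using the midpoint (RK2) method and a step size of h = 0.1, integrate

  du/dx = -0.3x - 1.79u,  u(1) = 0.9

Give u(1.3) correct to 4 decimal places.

Midpoint: k1 = f(x_n, u_n); k2 = f(x_n + h/2, u_n + (h/2)·k1); u_{n+1} = u_n + h·k2.
x=1.000000, u=0.900000:
  k1 = f(1.000000, 0.900000) = -1.911000
  k2 = f(1.050000, 0.804450) = -1.754965
  u ← 0.900000 + 0.1·(-1.754965) = 0.724503
x=1.100000, u=0.724503:
  k1 = f(1.100000, 0.724503) = -1.626861
  k2 = f(1.150000, 0.643160) = -1.496257
  u ← 0.724503 + 0.1·(-1.496257) = 0.574878
x=1.200000, u=0.574878:
  k1 = f(1.200000, 0.574878) = -1.389031
  k2 = f(1.250000, 0.505426) = -1.279713
  u ← 0.574878 + 0.1·(-1.279713) = 0.446906
u(1.3) ≈ 0.4469

0.4469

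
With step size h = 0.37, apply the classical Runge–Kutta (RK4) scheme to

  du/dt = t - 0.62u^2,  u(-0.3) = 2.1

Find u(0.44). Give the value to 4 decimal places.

1.1334

RK4: k1 = f(t_n, u_n); k2 = f(t_n + h/2, u_n + (h/2)·k1); k3 = f(t_n + h/2, u_n + (h/2)·k2); k4 = f(t_n + h, u_n + h·k3); u_{n+1} = u_n + (h/6)·(k1 + 2k2 + 2k3 + k4).
t=-0.300000, u=2.100000:
  k1 = f(-0.300000, 2.100000) = -3.034200
  k2 = f(-0.115000, 1.538673) = -1.582859
  k3 = f(-0.115000, 1.807171) = -2.139838
  k4 = f(0.070000, 1.308260) = -0.991157
  u ← 2.100000 + (0.37/6)·(k1 + 2k2 + 2k3 + k4) = 1.392637
t=0.070000, u=1.392637:
  k1 = f(0.070000, 1.392637) = -1.132451
  k2 = f(0.255000, 1.183133) = -0.612879
  k3 = f(0.255000, 1.279254) = -0.759625
  k4 = f(0.440000, 1.111576) = -0.326072
  u ← 1.392637 + (0.37/6)·(k1 + 2k2 + 2k3 + k4) = 1.133419
u(0.44) ≈ 1.1334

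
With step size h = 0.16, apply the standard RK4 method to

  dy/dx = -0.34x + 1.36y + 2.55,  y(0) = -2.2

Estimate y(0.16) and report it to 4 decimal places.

RK4: k1 = f(x_n, y_n); k2 = f(x_n + h/2, y_n + (h/2)·k1); k3 = f(x_n + h/2, y_n + (h/2)·k2); k4 = f(x_n + h, y_n + h·k3); y_{n+1} = y_n + (h/6)·(k1 + 2k2 + 2k3 + k4).
x=0.000000, y=-2.200000:
  k1 = f(0.000000, -2.200000) = -0.442000
  k2 = f(0.080000, -2.235360) = -0.517290
  k3 = f(0.080000, -2.241383) = -0.525481
  k4 = f(0.160000, -2.284077) = -0.610745
  y ← -2.200000 + (0.16/6)·(k1 + 2k2 + 2k3 + k4) = -2.283688
y(0.16) ≈ -2.2837

-2.2837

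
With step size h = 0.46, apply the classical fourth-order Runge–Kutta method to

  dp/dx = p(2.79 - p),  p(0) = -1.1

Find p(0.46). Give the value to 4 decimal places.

-17.7875

RK4: k1 = f(x_n, p_n); k2 = f(x_n + h/2, p_n + (h/2)·k1); k3 = f(x_n + h/2, p_n + (h/2)·k2); k4 = f(x_n + h, p_n + h·k3); p_{n+1} = p_n + (h/6)·(k1 + 2k2 + 2k3 + k4).
x=0.000000, p=-1.100000:
  k1 = f(0.000000, -1.100000) = -4.279000
  k2 = f(0.230000, -2.084170) = -10.158599
  k3 = f(0.230000, -3.436478) = -21.397152
  k4 = f(0.460000, -10.942690) = -150.272570
  p ← -1.100000 + (0.46/6)·(k1 + 2k2 + 2k3 + k4) = -17.787502
p(0.46) ≈ -17.7875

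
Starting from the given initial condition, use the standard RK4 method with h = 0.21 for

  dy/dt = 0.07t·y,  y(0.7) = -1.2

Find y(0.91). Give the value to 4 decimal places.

RK4: k1 = f(t_n, y_n); k2 = f(t_n + h/2, y_n + (h/2)·k1); k3 = f(t_n + h/2, y_n + (h/2)·k2); k4 = f(t_n + h, y_n + h·k3); y_{n+1} = y_n + (h/6)·(k1 + 2k2 + 2k3 + k4).
t=0.700000, y=-1.200000:
  k1 = f(0.700000, -1.200000) = -0.058800
  k2 = f(0.805000, -1.206174) = -0.067968
  k3 = f(0.805000, -1.207137) = -0.068022
  k4 = f(0.910000, -1.214285) = -0.077350
  y ← -1.200000 + (0.21/6)·(k1 + 2k2 + 2k3 + k4) = -1.214285
y(0.91) ≈ -1.2143

-1.2143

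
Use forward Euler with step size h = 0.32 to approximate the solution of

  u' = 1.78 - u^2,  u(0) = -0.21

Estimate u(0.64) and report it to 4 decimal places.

Euler: u_{n+1} = u_n + h·f(t_n, u_n).
t=0.000000, u=-0.210000: f=1.735900 → u ← -0.210000 + 0.32·1.735900 = 0.345488
t=0.320000, u=0.345488: f=1.660638 → u ← 0.345488 + 0.32·1.660638 = 0.876892
u(0.64) ≈ 0.8769

0.8769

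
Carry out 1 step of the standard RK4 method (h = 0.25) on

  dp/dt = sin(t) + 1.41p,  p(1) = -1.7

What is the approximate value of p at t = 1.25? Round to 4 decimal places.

-2.1496

RK4: k1 = f(t_n, p_n); k2 = f(t_n + h/2, p_n + (h/2)·k1); k3 = f(t_n + h/2, p_n + (h/2)·k2); k4 = f(t_n + h, p_n + h·k3); p_{n+1} = p_n + (h/6)·(k1 + 2k2 + 2k3 + k4).
t=1.000000, p=-1.700000:
  k1 = f(1.000000, -1.700000) = -1.555529
  k2 = f(1.125000, -1.894441) = -1.768894
  k3 = f(1.125000, -1.921112) = -1.806500
  k4 = f(1.250000, -2.151625) = -2.084807
  p ← -1.700000 + (0.25/6)·(k1 + 2k2 + 2k3 + k4) = -2.149630
p(1.25) ≈ -2.1496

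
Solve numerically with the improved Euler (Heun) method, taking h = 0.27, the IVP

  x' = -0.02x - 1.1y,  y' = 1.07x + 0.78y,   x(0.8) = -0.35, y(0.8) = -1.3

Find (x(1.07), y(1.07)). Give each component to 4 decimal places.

0.0926, -1.6583

Heun on (x,y): k1 = f(t_n, state_n); k2 = f(t_n + h, state_n + h·k1); state_{n+1} = state_n + (h/2)·(k1 + k2).
0.800000: (-0.350000, -1.300000)
  k1 = (1.437000, -1.388500)
  predictor → (0.037990, -1.674895)
  k2 = (1.841625, -1.265769)
  → (0.092614, -1.658326)
(x(1.07), y(1.07)) ≈ (0.0926, -1.6583)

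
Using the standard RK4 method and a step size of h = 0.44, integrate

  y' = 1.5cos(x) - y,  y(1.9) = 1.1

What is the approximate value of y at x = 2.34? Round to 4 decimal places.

RK4: k1 = f(x_n, y_n); k2 = f(x_n + h/2, y_n + (h/2)·k1); k3 = f(x_n + h/2, y_n + (h/2)·k2); k4 = f(x_n + h, y_n + h·k3); y_{n+1} = y_n + (h/6)·(k1 + 2k2 + 2k3 + k4).
x=1.900000, y=1.100000:
  k1 = f(1.900000, 1.100000) = -1.584934
  k2 = f(2.120000, 0.751314) = -1.534327
  k3 = f(2.120000, 0.762448) = -1.545460
  k4 = f(2.340000, 0.419997) = -1.463342
  y ← 1.100000 + (0.44/6)·(k1 + 2k2 + 2k3 + k4) = 0.424758
y(2.34) ≈ 0.4248

0.4248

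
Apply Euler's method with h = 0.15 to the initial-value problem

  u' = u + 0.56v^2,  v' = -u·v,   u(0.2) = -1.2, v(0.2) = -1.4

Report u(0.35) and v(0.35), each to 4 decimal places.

-1.2154, -1.6520

Euler on (u,v): u_{n+1} = u_n + h·u', v_{n+1} = v_n + h·v'.
0.200000: (-1.200000, -1.400000); f=(-0.102400, -1.680000) → (-1.215360, -1.652000)
(u(0.35), v(0.35)) ≈ (-1.2154, -1.6520)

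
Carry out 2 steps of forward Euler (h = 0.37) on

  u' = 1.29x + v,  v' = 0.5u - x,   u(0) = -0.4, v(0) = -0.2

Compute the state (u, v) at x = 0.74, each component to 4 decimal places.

-0.3988, -0.4986

Euler on (u,v): u_{n+1} = u_n + h·u', v_{n+1} = v_n + h·v'.
0.000000: (-0.400000, -0.200000); f=(-0.200000, -0.200000) → (-0.474000, -0.274000)
0.370000: (-0.474000, -0.274000); f=(0.203300, -0.607000) → (-0.398779, -0.498590)
(u(0.74), v(0.74)) ≈ (-0.3988, -0.4986)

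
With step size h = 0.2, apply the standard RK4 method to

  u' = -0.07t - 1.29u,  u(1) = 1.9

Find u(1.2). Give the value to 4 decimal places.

1.4543

RK4: k1 = f(t_n, u_n); k2 = f(t_n + h/2, u_n + (h/2)·k1); k3 = f(t_n + h/2, u_n + (h/2)·k2); k4 = f(t_n + h, u_n + h·k3); u_{n+1} = u_n + (h/6)·(k1 + 2k2 + 2k3 + k4).
t=1.000000, u=1.900000:
  k1 = f(1.000000, 1.900000) = -2.521000
  k2 = f(1.100000, 1.647900) = -2.202791
  k3 = f(1.100000, 1.679721) = -2.243840
  k4 = f(1.200000, 1.451232) = -1.956089
  u ← 1.900000 + (0.2/6)·(k1 + 2k2 + 2k3 + k4) = 1.454322
u(1.2) ≈ 1.4543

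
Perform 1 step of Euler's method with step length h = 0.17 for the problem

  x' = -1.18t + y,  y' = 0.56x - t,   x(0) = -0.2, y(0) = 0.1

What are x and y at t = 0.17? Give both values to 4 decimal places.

-0.1830, 0.0810

Euler on (x,y): x_{n+1} = x_n + h·x', y_{n+1} = y_n + h·y'.
0.000000: (-0.200000, 0.100000); f=(0.100000, -0.112000) → (-0.183000, 0.080960)
(x(0.17), y(0.17)) ≈ (-0.1830, 0.0810)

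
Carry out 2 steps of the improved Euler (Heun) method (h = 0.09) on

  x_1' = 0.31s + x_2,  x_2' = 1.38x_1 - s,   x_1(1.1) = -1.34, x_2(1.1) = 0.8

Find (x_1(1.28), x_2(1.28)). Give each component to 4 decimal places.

Heun on (x_1,x_2): k1 = f(s_n, state_n); k2 = f(s_n + h, state_n + h·k1); state_{n+1} = state_n + (h/2)·(k1 + k2).
1.100000: (-1.340000, 0.800000)
  k1 = (1.141000, -2.949200)
  predictor → (-1.237310, 0.534572)
  k2 = (0.903472, -2.897488)
  → (-1.247999, 0.536899)
1.190000: (-1.247999, 0.536899)
  k1 = (0.905799, -2.912238)
  predictor → (-1.166477, 0.274798)
  k2 = (0.671598, -2.889738)
  → (-1.177016, 0.275810)
(x_1(1.28), x_2(1.28)) ≈ (-1.1770, 0.2758)

-1.1770, 0.2758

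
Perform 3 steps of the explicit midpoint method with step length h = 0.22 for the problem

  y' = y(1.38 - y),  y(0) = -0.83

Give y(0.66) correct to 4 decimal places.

Midpoint: k1 = f(x_n, y_n); k2 = f(x_n + h/2, y_n + (h/2)·k1); y_{n+1} = y_n + h·k2.
x=0.000000, y=-0.830000:
  k1 = f(0.000000, -0.830000) = -1.834300
  k2 = f(0.110000, -1.031773) = -2.488402
  y ← -0.830000 + 0.22·(-2.488402) = -1.377448
x=0.220000, y=-1.377448:
  k1 = f(0.220000, -1.377448) = -3.798243
  k2 = f(0.330000, -1.795255) = -5.700394
  y ← -1.377448 + 0.22·(-5.700394) = -2.631535
x=0.440000, y=-2.631535:
  k1 = f(0.440000, -2.631535) = -10.556496
  k2 = f(0.550000, -3.792750) = -19.618944
  y ← -2.631535 + 0.22·(-19.618944) = -6.947703
y(0.66) ≈ -6.9477

-6.9477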